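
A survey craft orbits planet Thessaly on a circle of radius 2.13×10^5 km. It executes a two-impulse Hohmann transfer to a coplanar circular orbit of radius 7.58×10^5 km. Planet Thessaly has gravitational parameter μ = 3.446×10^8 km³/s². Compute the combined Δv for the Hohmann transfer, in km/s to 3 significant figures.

Semi-major axis of the transfer orbit: a_t = (2.130×10^5 + 7.580×10^5)/2 = 4.855×10^5 km.
At r₁ the circular-orbit speed is v₁ = √(μ/r₁) = 40.2224 km/s.
On the transfer ellipse at r₁, vis-viva equation gives v_p = √[μ(2/r₁ − 1/a_t)] = 50.2583 km/s.
First burn Δv₁ = |v_p − v₁| = 10.0359 km/s.
Circular speed at r₂: v₂ = √(μ/r₂) = 21.32176 km/s.
Transfer-orbit speed at r₂: v_a = √[μ(2/r₂ − 1/a_t)] = 14.12272 km/s.
Second burn Δv₂ = |v₂ − v_a| = 7.19904 km/s.
Δv = Δv₁ + Δv₂ = 10.0359 + 7.19904 = 17.23 km/s.

Δv = 17.2 km/s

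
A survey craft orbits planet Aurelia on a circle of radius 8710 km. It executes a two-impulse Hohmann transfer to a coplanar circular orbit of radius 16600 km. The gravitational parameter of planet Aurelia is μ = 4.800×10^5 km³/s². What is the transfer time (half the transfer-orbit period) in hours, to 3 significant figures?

The Hohmann ellipse has a_t = (r₁ + r₂)/2 = 12655 km.
By Kepler's third law the transfer-orbit period is T = 2π√(a_t³/μ), so t = T/2 = 6455 s.
Converting: 6455 s ÷ 3600 s/hour = 1.79 hours.

t = 1.79 hours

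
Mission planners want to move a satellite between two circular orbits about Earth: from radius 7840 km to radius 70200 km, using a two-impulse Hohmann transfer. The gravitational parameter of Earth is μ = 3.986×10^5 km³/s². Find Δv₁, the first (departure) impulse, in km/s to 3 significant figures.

Δv₁ = 2.43 km/s

The Hohmann ellipse has a_t = (r₁ + r₂)/2 = 39020 km.
On the circular orbit at r = 7840 km, v_c = √(μ/r) = 7.130 km/s.
Transfer-orbit speed at the same r (vis-viva, a = a_t): v_t = √[μ(2/r − 1/a_t)] = 9.564 km/s.
Δv₁ = |v_t − v_c| = |9.564 − 7.130| = 2.434 km/s.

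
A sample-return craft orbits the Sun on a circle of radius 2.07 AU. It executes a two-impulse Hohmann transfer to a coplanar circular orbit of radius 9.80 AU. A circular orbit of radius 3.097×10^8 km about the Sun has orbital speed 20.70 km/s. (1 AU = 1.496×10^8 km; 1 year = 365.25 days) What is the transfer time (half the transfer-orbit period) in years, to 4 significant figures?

t = 7.230 years

From the circular-orbit relation v² = μ/r at r = 3.097×10^8 km: μ = v²r = (20.70)² × 3.097×10^8 = 1.32703×10^11 km³/s².
In km: r₁ = 2.07 × 1.496×10^8 = 3.09672×10^8 km; r₂ = 9.80 × 1.496×10^8 = 1.46608×10^9 km.
Semi-major axis of the transfer orbit: a_t = (3.09672×10^8 + 1.46608×10^9)/2 = 8.87876×10^8 km.
By Kepler's third law the transfer-orbit period is T = 2π√(a_t³/μ), so t = T/2 = 2.2816×10^8 s.
Converting: 2.2816×10^8 s ÷ 3.15576×10^7 s/year (365.25 × 86400) = 7.230 years.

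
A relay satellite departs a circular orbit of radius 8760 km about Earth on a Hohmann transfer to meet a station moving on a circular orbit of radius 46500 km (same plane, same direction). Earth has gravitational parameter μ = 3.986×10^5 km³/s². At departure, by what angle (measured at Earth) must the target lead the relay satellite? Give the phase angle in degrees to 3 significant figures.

φ = 97.6°

Transfer-ellipse semi-major axis a_t = (r₁ + r₂)/2 = (8760 + 46500)/2 = 27630 km.
Transfer time t = π√(a_t³/μ) = 22853.5 s.
The target's mean motion on its circular orbit is ω₂ = √(μ/r₂³) = 6.29636×10^-5 rad/s.
Angle swept by the target during transfer: ω₂·t = 1.43894 rad = 82.445°.
Arrival is 180° from departure on the ellipse, so φ = 180° − 82.445° = 97.6°.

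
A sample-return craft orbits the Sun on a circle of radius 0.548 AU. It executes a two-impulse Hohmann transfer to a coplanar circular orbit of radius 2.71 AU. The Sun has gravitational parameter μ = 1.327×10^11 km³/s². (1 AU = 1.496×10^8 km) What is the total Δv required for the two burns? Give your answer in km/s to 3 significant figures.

Δv = 19.3 km/s

In km: r₁ = 0.548 × 1.496×10^8 = 8.19808×10^7 km; r₂ = 2.71 × 1.496×10^8 = 4.05416×10^8 km.
Transfer-ellipse semi-major axis a_t = (r₁ + r₂)/2 = (8.19808×10^7 + 4.05416×10^8)/2 = 2.436984×10^8 km.
At r₁ the circular-orbit speed is v₁ = √(μ/r₁) = 40.23 km/s.
Transfer-orbit speed at r₁ (v² = μ(2/r − 1/a)): v_p = √[μ(2/r₁ − 1/a_t)] = 51.89 km/s.
First burn Δv₁ = |v_p − v₁| = 11.66 km/s.
At r₂, v₂ = √(μ/r₂) = 18.092 km/s.
Transfer-orbit speed at r₂: v_a = √[μ(2/r₂ − 1/a_t)] = 10.493 km/s.
Second burn Δv₂ = |v₂ − v_a| = 7.599 km/s.
Δv = Δv₁ + Δv₂ = 11.66 + 7.599 = 19.26 km/s.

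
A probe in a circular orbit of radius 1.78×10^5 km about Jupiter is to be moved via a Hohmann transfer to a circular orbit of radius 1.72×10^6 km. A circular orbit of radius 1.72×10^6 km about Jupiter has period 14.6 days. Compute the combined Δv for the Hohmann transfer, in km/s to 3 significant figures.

Δv = 14.1 km/s

From Kepler's third law T² = 4π²r³/μ at r = 1.72×10^6 km, T = 14.6 days = 14.6 × 86400 s = 1.26144×10^6 s: μ = 4π²r³/T² = 1.26244×10^8 km³/s².
Semi-major axis of the transfer orbit: a_t = (1.780×10^5 + 1.720×10^6)/2 = 9.490×10^5 km.
Circular speed at r₁: v₁ = √(μ/r₁) = √(1.26244×10^8/1.780×10^5) = 26.6315 km/s.
Transfer-orbit speed at r₁ (vis-viva equation): v_p = √[μ(2/r₁ − 1/a_t)] = 35.8531 km/s.
First burn Δv₁ = |v_p − v₁| = 9.222 km/s.
At r₂, v₂ = √(μ/r₂) = 8.567 km/s.
Transfer-orbit speed at r₂: v_a = √[μ(2/r₂ − 1/a_t)] = 3.710 km/s.
Second burn Δv₂ = |v₂ − v_a| = 4.857 km/s.
Total Δv = Δv₁ + Δv₂ = 14.08 km/s.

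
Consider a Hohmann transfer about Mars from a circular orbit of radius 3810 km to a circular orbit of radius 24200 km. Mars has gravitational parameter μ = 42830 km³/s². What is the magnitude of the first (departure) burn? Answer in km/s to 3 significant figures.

Semi-major axis of the transfer orbit: a_t = (3810 + 24200)/2 = 14005 km.
Circular speed at r = 3810 km: v_c = √(μ/r) = 3.3528 km/s.
Transfer-orbit speed at the same r (vis-viva, a = a_t): v_t = √[μ(2/r − 1/a_t)] = 4.4074 km/s.
Δv₁ = |v_t − v_c| = |4.4074 − 3.3528| = 1.055 km/s.

Δv₁ = 1.05 km/s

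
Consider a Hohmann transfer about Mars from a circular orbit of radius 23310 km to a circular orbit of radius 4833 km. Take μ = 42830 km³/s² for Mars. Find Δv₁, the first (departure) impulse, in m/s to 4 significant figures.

The Hohmann ellipse has a_t = (r₁ + r₂)/2 = 14071.5 km.
On the circular orbit at r = 23310 km, v_c = √(μ/r) = 1.3555 km/s.
Transfer-orbit speed at the same r (vis-viva, a = a_t): v_t = √[μ(2/r − 1/a_t)] = 0.79440 km/s.
Δv₁ = |v_t − v_c| = |0.79440 − 1.3555| = 0.5611 km/s.

Δv₁ = 561.1 m/s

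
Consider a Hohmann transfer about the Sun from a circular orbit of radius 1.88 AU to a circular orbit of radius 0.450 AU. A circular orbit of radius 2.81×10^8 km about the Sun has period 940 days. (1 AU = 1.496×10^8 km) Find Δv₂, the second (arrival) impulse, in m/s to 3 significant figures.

Δv₂ = 12000 m/s

From Kepler's third law T² = 4π²r³/μ at r = 2.81×10^8 km, T = 940 days = 940 × 86400 s = 8.1216×10^7 s: μ = 4π²r³/T² = 1.32799×10^11 km³/s².
In km: r₁ = 1.88 × 1.496×10^8 = 2.81248×10^8 km; r₂ = 0.450 × 1.496×10^8 = 6.732×10^7 km.
The Hohmann ellipse has a_t = (r₁ + r₂)/2 = 1.74284×10^8 km.
On the circular orbit at r = 6.732×10^7 km, v_c = √(μ/r) = 44.41 km/s.
Vis-viva on the transfer ellipse at r = 6.732×10^7 km gives v_t = √[μ(2/r − 1/a_t)] = 56.42 km/s.
Δv₂ = |v_t − v_c| = |56.42 − 44.41| = 12.01 km/s.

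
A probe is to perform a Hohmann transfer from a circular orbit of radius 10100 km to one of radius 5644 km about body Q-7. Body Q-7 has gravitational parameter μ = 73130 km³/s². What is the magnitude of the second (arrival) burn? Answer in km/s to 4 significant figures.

Δv₂ = 0.4777 km/s

Transfer-ellipse semi-major axis a_t = (r₁ + r₂)/2 = (10100 + 5644)/2 = 7872 km.
Circular speed at r = 5644 km: v_c = √(μ/r) = 3.5996 km/s.
Vis-viva on the transfer ellipse at r = 5644 km gives v_t = √[μ(2/r − 1/a_t)] = 4.0773 km/s.
Δv₂ = |v_t − v_c| = |4.0773 − 3.5996| = 0.4777 km/s.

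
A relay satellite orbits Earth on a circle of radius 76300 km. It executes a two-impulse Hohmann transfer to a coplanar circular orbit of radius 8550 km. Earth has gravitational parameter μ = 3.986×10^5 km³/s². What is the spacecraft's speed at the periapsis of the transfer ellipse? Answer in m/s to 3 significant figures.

v = 9160 m/s

Semi-major axis of the transfer orbit: a_t = (76300 + 8550)/2 = 42425 km.
The periapsis of the transfer ellipse is at r = 8550 km.
Applying v² = μ(2/r − 1/a_t): v = 9.157 km/s.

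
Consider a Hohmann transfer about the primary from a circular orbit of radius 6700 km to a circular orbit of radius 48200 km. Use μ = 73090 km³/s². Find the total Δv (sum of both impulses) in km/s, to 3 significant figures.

The Hohmann ellipse has a_t = (r₁ + r₂)/2 = 27450 km.
Circular speed at r₁: v₁ = √(μ/r₁) = √(73090/6700) = 3.303 km/s.
Transfer-orbit speed at r₁ (v² = μ(2/r − 1/a)): v_p = √[μ(2/r₁ − 1/a_t)] = 4.377 km/s.
First burn Δv₁ = |v_p − v₁| = 1.074 km/s.
Circular speed at r₂: v₂ = √(μ/r₂) = 1.2314 km/s.
Transfer-orbit speed at r₂: v_a = √[μ(2/r₂ − 1/a_t)] = 0.60838 km/s.
Second burn Δv₂ = |v₂ − v_a| = 0.6230 km/s.
Total Δv = Δv₁ + Δv₂ = 1.697 km/s.

Δv = 1.70 km/s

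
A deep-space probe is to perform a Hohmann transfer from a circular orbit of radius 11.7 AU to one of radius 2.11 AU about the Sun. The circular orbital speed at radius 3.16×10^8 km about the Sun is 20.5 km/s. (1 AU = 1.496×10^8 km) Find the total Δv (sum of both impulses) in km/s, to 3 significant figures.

From the circular-orbit relation v² = μ/r at r = 3.16×10^8 km: μ = v²r = (20.5)² × 3.16×10^8 = 1.32799×10^11 km³/s².
In km: r₁ = 11.7 × 1.496×10^8 = 1.75032×10^9 km; r₂ = 2.11 × 1.496×10^8 = 3.15656×10^8 km.
The Hohmann ellipse has a_t = (r₁ + r₂)/2 = 1.032988×10^9 km.
At r₁ the circular-orbit speed is v₁ = √(μ/r₁) = 8.710 km/s.
On the transfer ellipse at r₁, vis-viva gives v_a = √[μ(2/r₁ − 1/a_t)] = 4.815 km/s.
First burn Δv₁ = |v_a − v₁| = 3.895 km/s.
At r₂, v₂ = √(μ/r₂) = 20.511 km/s.
Transfer-orbit speed at r₂: v_p = √[μ(2/r₂ − 1/a_t)] = 26.699 km/s.
Second burn Δv₂ = |v₂ − v_p| = 6.188 km/s.
Total Δv = Δv₁ + Δv₂ = 10.08 km/s.

Δv = 10.1 km/s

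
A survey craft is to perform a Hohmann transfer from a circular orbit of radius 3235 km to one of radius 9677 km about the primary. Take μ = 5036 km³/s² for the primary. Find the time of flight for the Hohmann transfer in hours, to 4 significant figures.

t = 6.379 hours

Transfer-ellipse semi-major axis a_t = (r₁ + r₂)/2 = (3235 + 9677)/2 = 6456 km.
By Kepler's third law the transfer-orbit period is T = 2π√(a_t³/μ), so t = T/2 = 22964 s.
Converting: 22964 s ÷ 3600 s/hour = 6.379 hours.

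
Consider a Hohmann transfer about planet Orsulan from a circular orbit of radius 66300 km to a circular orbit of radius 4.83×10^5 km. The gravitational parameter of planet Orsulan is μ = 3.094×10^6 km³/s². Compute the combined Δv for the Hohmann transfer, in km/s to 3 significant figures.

The Hohmann ellipse has a_t = (r₁ + r₂)/2 = 2.7465×10^5 km.
At r₁ the circular-orbit speed is v₁ = √(μ/r₁) = 6.831 km/s.
On the transfer ellipse at r₁, v² = μ(2/r − 1/a) gives v_p = √[μ(2/r₁ − 1/a_t)] = 9.059 km/s.
First burn Δv₁ = |v_p − v₁| = 2.228 km/s.
At r₂, v₂ = √(μ/r₂) = 2.531 km/s.
Transfer-orbit speed at r₂: v_a = √[μ(2/r₂ − 1/a_t)] = 1.244 km/s.
Second burn Δv₂ = |v₂ − v_a| = 1.287 km/s.
Total Δv = Δv₁ + Δv₂ = 3.515 km/s.

Δv = 3.52 km/s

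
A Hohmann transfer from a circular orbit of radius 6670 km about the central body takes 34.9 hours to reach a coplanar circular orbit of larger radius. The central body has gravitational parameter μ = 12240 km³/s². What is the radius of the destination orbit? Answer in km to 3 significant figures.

r₂ = 47200 km

Transfer time t = 34.9 hours = 1.2564×10^5 s, and t = π√(a_t³/μ).
So a_t = (μ t²/π²)^(1/3) = (12240 × (1.2564×10^5)² / π²)^(1/3) = 26951 km.
Since a_t = (r₁ + r₂)/2, r₂ = 2a_t − r₁ = 2×26951 − 6670 = 47232 km.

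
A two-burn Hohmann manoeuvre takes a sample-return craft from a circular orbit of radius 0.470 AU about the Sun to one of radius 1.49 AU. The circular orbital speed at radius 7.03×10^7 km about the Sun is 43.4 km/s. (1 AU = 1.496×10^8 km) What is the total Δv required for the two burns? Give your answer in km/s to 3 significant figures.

Δv = 17.6 km/s

From the circular-orbit relation v² = μ/r at r = 7.03×10^7 km: μ = v²r = (43.4)² × 7.03×10^7 = 1.32414×10^11 km³/s².
In km: r₁ = 0.470 × 1.496×10^8 = 7.0312×10^7 km; r₂ = 1.49 × 1.496×10^8 = 2.22904×10^8 km.
The Hohmann ellipse has a_t = (r₁ + r₂)/2 = 1.46608×10^8 km.
At r₁ the circular-orbit speed is v₁ = √(μ/r₁) = 43.3963 km/s.
Transfer-orbit speed at r₁ (vis-viva): v_p = √[μ(2/r₁ − 1/a_t)] = 53.5097 km/s.
First burn Δv₁ = |v_p − v₁| = 10.113 km/s.
Circular speed at r₂: v₂ = √(μ/r₂) = 24.3730 km/s.
Transfer-orbit speed at r₂: v_a = √[μ(2/r₂ − 1/a_t)] = 16.8789 km/s.
Second burn Δv₂ = |v₂ − v_a| = 7.4941 km/s.
Total Δv = Δv₁ + Δv₂ = 17.61 km/s.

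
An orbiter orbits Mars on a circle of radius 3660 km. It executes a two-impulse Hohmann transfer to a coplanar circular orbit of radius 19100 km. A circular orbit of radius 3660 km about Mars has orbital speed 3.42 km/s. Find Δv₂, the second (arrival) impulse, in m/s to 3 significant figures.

Δv₂ = 648 m/s

From the circular-orbit relation v² = μ/r at r = 3660 km: μ = v²r = (3.42)² × 3660 = 42808.8 km³/s².
Semi-major axis of the transfer orbit: a_t = (3660 + 19100)/2 = 11380 km.
Circular speed at r = 19100 km: v_c = √(μ/r) = 1.4971 km/s.
Transfer-orbit speed at the same r (vis-viva, a = a_t): v_t = √[μ(2/r − 1/a_t)] = 0.84902 km/s.
Δv₂ = |v_t − v_c| = |0.84902 − 1.4971| = 0.6481 km/s.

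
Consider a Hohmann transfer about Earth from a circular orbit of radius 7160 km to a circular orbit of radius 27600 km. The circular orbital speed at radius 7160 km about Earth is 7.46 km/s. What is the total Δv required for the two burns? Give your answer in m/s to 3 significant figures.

From the circular-orbit relation v² = μ/r at r = 7160 km: μ = v²r = (7.46)² × 7160 = 3.98465×10^5 km³/s².
The Hohmann ellipse has a_t = (r₁ + r₂)/2 = 17380 km.
Circular speed at r₁: v₁ = √(μ/r₁) = √(3.98465×10^5/7160) = 7.460 km/s.
On the transfer ellipse at r₁, vis-viva gives v_p = √[μ(2/r₁ − 1/a_t)] = 9.401 km/s.
First burn Δv₁ = |v_p − v₁| = 1.941 km/s.
Circular speed at r₂: v₂ = √(μ/r₂) = 3.800 km/s.
Transfer-orbit speed at r₂: v_a = √[μ(2/r₂ − 1/a_t)] = 2.439 km/s.
Second burn Δv₂ = |v₂ − v_a| = 1.361 km/s.
Total Δv = Δv₁ + Δv₂ = 3.302 km/s.

Δv = 3300 m/s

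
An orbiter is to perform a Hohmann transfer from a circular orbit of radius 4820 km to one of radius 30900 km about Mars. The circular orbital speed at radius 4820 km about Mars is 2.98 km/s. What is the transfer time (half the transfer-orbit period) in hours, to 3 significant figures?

t = 10.1 hours

From the circular-orbit relation v² = μ/r at r = 4820 km: μ = v²r = (2.98)² × 4820 = 42803.5 km³/s².
The Hohmann ellipse has a_t = (r₁ + r₂)/2 = 17860 km.
By Kepler's third law the transfer-orbit period is T = 2π√(a_t³/μ), so t = T/2 = 36240 s.
Converting: 36240 s ÷ 3600 s/hour = 10.1 hours.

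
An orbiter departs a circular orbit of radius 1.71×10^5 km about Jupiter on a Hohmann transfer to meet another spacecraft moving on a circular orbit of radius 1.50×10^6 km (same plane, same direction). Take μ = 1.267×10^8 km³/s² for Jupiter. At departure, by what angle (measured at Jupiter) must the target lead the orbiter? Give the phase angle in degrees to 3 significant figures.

Transfer-ellipse semi-major axis a_t = (r₁ + r₂)/2 = (1.710×10^5 + 1.500×10^6)/2 = 8.355×10^5 km.
Transfer time t = π√(a_t³/μ) = 2.131×10^5 s.
The target's mean motion on its circular orbit is ω₂ = √(μ/r₂³) = 6.127×10^-6 rad/s.
Angle swept by the target during transfer: ω₂·t = 1.306 rad = 74.83°.
Arrival is 180° from departure on the ellipse, so φ = 180° − 74.83° = 105°.

φ = 105°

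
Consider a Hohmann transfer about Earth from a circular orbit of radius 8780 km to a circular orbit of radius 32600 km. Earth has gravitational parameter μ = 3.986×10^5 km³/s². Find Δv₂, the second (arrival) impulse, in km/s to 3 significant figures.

Δv₂ = 1.22 km/s

Semi-major axis of the transfer orbit: a_t = (8780 + 32600)/2 = 20690 km.
On the circular orbit at r = 32600 km, v_c = √(μ/r) = 3.497 km/s.
Transfer-orbit speed at the same r (vis-viva, a = a_t): v_t = √[μ(2/r − 1/a_t)] = 2.278 km/s.
Δv₂ = |v_t − v_c| = |2.278 − 3.497| = 1.219 km/s.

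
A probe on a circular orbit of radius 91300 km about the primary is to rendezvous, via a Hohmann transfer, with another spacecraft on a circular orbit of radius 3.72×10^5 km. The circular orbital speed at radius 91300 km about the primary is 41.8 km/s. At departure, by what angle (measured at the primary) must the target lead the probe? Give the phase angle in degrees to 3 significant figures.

φ = 91.5°

From the circular-orbit relation v² = μ/r at r = 91300 km: μ = v²r = (41.8)² × 91300 = 1.59523×10^8 km³/s².
Transfer-ellipse semi-major axis a_t = (r₁ + r₂)/2 = (91300 + 3.720×10^5)/2 = 2.3165×10^5 km.
The half-period of the transfer ellipse is t = π√(a_t³/μ) = 27732.3 s.
Target angular speed ω₂ = √(μ/r₂³) = 5.56669×10^-5 rad/s.
Angle swept by the target during transfer: ω₂·t = 1.54377 rad = 88.452°.
Arrival is 180° from departure on the ellipse, so φ = 180° − 88.452° = 91.5°.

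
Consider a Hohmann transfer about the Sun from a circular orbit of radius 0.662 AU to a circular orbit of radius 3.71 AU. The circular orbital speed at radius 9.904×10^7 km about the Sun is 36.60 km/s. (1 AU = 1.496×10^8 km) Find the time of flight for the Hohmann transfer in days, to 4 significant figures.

t = 590.4 days

From the circular-orbit relation v² = μ/r at r = 9.904×10^7 km: μ = v²r = (36.60)² × 9.904×10^7 = 1.32670×10^11 km³/s².
In km: r₁ = 0.662 × 1.496×10^8 = 9.90352×10^7 km; r₂ = 3.71 × 1.496×10^8 = 5.55016×10^8 km.
Semi-major axis of the transfer orbit: a_t = (9.90352×10^7 + 5.55016×10^8)/2 = 3.270256×10^8 km.
Half the transfer-orbit period gives t = π√(a_t³/μ) = 5.101×10^7 s.
Converting: 5.101×10^7 s ÷ 86400 s/day = 590.4 days.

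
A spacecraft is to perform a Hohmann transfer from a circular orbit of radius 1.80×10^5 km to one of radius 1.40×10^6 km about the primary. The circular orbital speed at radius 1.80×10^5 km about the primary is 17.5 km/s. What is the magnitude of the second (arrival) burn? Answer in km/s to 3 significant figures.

From the circular-orbit relation v² = μ/r at r = 1.80×10^5 km: μ = v²r = (17.5)² × 1.80×10^5 = 5.51250×10^7 km³/s².
The Hohmann ellipse has a_t = (r₁ + r₂)/2 = 7.900×10^5 km.
On the circular orbit at r = 1.400×10^6 km, v_c = √(μ/r) = 6.275 km/s.
Transfer-orbit speed at the same r (vis-viva, a = a_t): v_t = √[μ(2/r − 1/a_t)] = 2.995 km/s.
Δv₂ = |v_t − v_c| = |2.995 − 6.275| = 3.280 km/s.

Δv₂ = 3.28 km/s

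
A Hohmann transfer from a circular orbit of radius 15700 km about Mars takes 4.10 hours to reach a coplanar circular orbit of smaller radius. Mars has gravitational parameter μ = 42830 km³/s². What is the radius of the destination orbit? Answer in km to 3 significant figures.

Transfer time t = 4.10 hours = 14760 s, and t = π√(a_t³/μ).
So a_t = (μ t²/π²)^(1/3) = (42830 × (14760)² / π²)^(1/3) = 9814.6 km.
Since a_t = (r₁ + r₂)/2, r₂ = 2a_t − r₁ = 2×9814.6 − 15700 = 3929.2 km.

r₂ = 3930 km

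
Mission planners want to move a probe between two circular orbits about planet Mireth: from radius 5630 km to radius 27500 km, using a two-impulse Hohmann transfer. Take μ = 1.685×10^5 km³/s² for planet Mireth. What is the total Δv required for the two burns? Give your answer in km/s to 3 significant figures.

The Hohmann ellipse has a_t = (r₁ + r₂)/2 = 16565 km.
Circular speed at r₁: v₁ = √(μ/r₁) = √(1.685×10^5/5630) = 5.471 km/s.
Transfer-orbit speed at r₁ (vis-viva equation): v_p = √[μ(2/r₁ − 1/a_t)] = 7.049 km/s.
First burn Δv₁ = |v_p − v₁| = 1.578 km/s.
Circular speed at r₂: v₂ = √(μ/r₂) = 2.475 km/s.
Transfer-orbit speed at r₂: v_a = √[μ(2/r₂ − 1/a_t)] = 1.443 km/s.
Second burn Δv₂ = |v₂ − v_a| = 1.032 km/s.
Δv = Δv₁ + Δv₂ = 1.578 + 1.032 = 2.610 km/s.

Δv = 2.61 km/s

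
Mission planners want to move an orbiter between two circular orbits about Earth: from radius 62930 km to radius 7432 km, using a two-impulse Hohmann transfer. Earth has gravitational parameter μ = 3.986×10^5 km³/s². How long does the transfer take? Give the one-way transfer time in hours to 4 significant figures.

The Hohmann ellipse has a_t = (r₁ + r₂)/2 = 35181 km.
Transfer time t = π√(a_t³/μ) = π√((35181)³ / 3.986×10^5) = 32835 s.
Converting: 32835 s ÷ 3600 s/hour = 9.121 hours.

t = 9.121 hours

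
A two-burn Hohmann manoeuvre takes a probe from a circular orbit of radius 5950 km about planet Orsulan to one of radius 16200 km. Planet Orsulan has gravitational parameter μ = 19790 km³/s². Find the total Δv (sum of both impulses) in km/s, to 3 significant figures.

Δv = 0.677 km/s

The Hohmann ellipse has a_t = (r₁ + r₂)/2 = 11075 km.
At r₁ the circular-orbit speed is v₁ = √(μ/r₁) = 1.824 km/s.
On the transfer ellipse at r₁, v² = μ(2/r − 1/a) gives v_p = √[μ(2/r₁ − 1/a_t)] = 2.206 km/s.
First burn Δv₁ = |v_p − v₁| = 0.3820 km/s.
At r₂, v₂ = √(μ/r₂) = 1.10526 km/s.
Transfer-orbit speed at r₂: v_a = √[μ(2/r₂ − 1/a_t)] = 0.810125 km/s.
Second burn Δv₂ = |v₂ − v_a| = 0.2951 km/s.
Total Δv = Δv₁ + Δv₂ = 0.6771 km/s.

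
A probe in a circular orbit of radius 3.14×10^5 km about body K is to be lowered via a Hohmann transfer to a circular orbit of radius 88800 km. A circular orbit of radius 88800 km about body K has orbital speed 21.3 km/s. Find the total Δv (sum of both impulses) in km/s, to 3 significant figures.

From the circular-orbit relation v² = μ/r at r = 88800 km: μ = v²r = (21.3)² × 88800 = 4.02877×10^7 km³/s².
Transfer-ellipse semi-major axis a_t = (r₁ + r₂)/2 = (3.140×10^5 + 88800)/2 = 2.014×10^5 km.
Circular speed at r₁: v₁ = √(μ/r₁) = √(4.02877×10^7/3.140×10^5) = 11.327 km/s.
Transfer-orbit speed at r₁ (v² = μ(2/r − 1/a)): v_a = √[μ(2/r₁ − 1/a_t)] = 7.5214 km/s.
First burn Δv₁ = |v_a − v₁| = 3.806 km/s.
Circular speed at r₂: v₂ = √(μ/r₂) = 21.300 km/s.
Transfer-orbit speed at r₂: v_p = √[μ(2/r₂ − 1/a_t)] = 26.596 km/s.
Second burn Δv₂ = |v₂ − v_p| = 5.296 km/s.
Δv = Δv₁ + Δv₂ = 3.806 + 5.296 = 9.102 km/s.

Δv = 9.10 km/s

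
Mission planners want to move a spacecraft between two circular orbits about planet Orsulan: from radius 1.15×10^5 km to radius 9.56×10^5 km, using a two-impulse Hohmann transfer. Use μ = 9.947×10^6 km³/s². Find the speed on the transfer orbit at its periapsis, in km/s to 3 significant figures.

Transfer-ellipse semi-major axis a_t = (r₁ + r₂)/2 = (1.150×10^5 + 9.560×10^5)/2 = 5.355×10^5 km.
At periapsis, r = 1.150×10^5 km.
From the vis-viva equation, v = √[μ(2/r − 1/a_t)] = 12.43 km/s.

v = 12.4 km/s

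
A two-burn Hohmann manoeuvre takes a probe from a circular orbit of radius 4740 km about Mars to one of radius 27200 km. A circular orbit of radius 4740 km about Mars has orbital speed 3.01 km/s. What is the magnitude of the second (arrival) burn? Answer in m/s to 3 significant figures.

From the circular-orbit relation v² = μ/r at r = 4740 km: μ = v²r = (3.01)² × 4740 = 42944.9 km³/s².
The Hohmann ellipse has a_t = (r₁ + r₂)/2 = 15970 km.
On the circular orbit at r = 27200 km, v_c = √(μ/r) = 1.25653 km/s.
Transfer-orbit speed at the same r (vis-viva, a = a_t): v_t = √[μ(2/r − 1/a_t)] = 0.684554 km/s.
Δv₂ = |v_t − v_c| = |0.684554 − 1.25653| = 0.5720 km/s.

Δv₂ = 572 m/s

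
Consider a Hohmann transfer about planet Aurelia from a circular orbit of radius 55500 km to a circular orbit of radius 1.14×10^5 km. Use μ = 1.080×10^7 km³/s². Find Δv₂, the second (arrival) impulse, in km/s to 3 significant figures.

The Hohmann ellipse has a_t = (r₁ + r₂)/2 = 84750 km.
On the circular orbit at r = 1.140×10^5 km, v_c = √(μ/r) = 9.7333 km/s.
Transfer-orbit speed at the same r (vis-viva, a = a_t): v_t = √[μ(2/r − 1/a_t)] = 7.8766 km/s.
Δv₂ = |v_t − v_c| = |7.8766 − 9.7333| = 1.857 km/s.

Δv₂ = 1.86 km/s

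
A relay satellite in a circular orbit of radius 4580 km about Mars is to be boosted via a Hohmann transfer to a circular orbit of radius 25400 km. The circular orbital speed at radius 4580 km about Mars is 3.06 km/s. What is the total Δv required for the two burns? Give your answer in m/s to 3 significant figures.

Δv = 1500 m/s

From the circular-orbit relation v² = μ/r at r = 4580 km: μ = v²r = (3.06)² × 4580 = 42885.3 km³/s².
Semi-major axis of the transfer orbit: a_t = (4580 + 25400)/2 = 14990 km.
Circular speed at r₁: v₁ = √(μ/r₁) = √(42885.3/4580) = 3.0600 km/s.
On the transfer ellipse at r₁, vis-viva equation gives v_p = √[μ(2/r₁ − 1/a_t)] = 3.9832 km/s.
First burn Δv₁ = |v_p − v₁| = 0.9232 km/s.
At r₂, v₂ = √(μ/r₂) = 1.29938 km/s.
Transfer-orbit speed at r₂: v_a = √[μ(2/r₂ − 1/a_t)] = 0.718239 km/s.
Second burn Δv₂ = |v₂ − v_a| = 0.5811 km/s.
Δv = Δv₁ + Δv₂ = 0.9232 + 0.5811 = 1.504 km/s.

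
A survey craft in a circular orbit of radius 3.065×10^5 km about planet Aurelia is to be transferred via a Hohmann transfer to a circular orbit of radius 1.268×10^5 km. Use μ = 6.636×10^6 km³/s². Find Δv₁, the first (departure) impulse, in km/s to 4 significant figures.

Δv₁ = 1.093 km/s

Semi-major axis of the transfer orbit: a_t = (3.065×10^5 + 1.268×10^5)/2 = 2.1665×10^5 km.
Circular speed at r = 3.065×10^5 km: v_c = √(μ/r) = 4.653 km/s.
Transfer-orbit speed at the same r (vis-viva, a = a_t): v_t = √[μ(2/r − 1/a_t)] = 3.560 km/s.
Δv₁ = |v_t − v_c| = |3.560 − 4.653| = 1.093 km/s.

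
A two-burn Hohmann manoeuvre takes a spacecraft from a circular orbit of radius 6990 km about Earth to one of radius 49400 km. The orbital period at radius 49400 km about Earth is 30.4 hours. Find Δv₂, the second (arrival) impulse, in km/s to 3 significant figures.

Δv₂ = 1.42 km/s

From Kepler's third law T² = 4π²r³/μ at r = 49400 km, T = 30.4 hours = 30.4 × 3600 s = 1.0944×10^5 s: μ = 4π²r³/T² = 3.97364×10^5 km³/s².
The Hohmann ellipse has a_t = (r₁ + r₂)/2 = 28195 km.
On the circular orbit at r = 49400 km, v_c = √(μ/r) = 2.836 km/s.
Vis-viva on the transfer ellipse at r = 49400 km gives v_t = √[μ(2/r − 1/a_t)] = 1.412 km/s.
Δv₂ = |v_t − v_c| = |1.412 − 2.836| = 1.424 km/s.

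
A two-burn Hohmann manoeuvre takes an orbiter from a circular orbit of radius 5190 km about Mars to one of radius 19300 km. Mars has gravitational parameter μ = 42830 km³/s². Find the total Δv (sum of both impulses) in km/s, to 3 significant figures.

Transfer-ellipse semi-major axis a_t = (r₁ + r₂)/2 = (5190 + 19300)/2 = 12245 km.
Circular speed at r₁: v₁ = √(μ/r₁) = √(42830/5190) = 2.8727 km/s.
Transfer-orbit speed at r₁ (v² = μ(2/r − 1/a)): v_p = √[μ(2/r₁ − 1/a_t)] = 3.6065 km/s.
First burn Δv₁ = |v_p − v₁| = 0.7338 km/s.
At r₂, v₂ = √(μ/r₂) = 1.489688 km/s.
Transfer-orbit speed at r₂: v_a = √[μ(2/r₂ − 1/a_t)] = 0.9698391 km/s.
Second burn Δv₂ = |v₂ − v_a| = 0.5198 km/s.
Total Δv = Δv₁ + Δv₂ = 1.254 km/s.

Δv = 1.25 km/s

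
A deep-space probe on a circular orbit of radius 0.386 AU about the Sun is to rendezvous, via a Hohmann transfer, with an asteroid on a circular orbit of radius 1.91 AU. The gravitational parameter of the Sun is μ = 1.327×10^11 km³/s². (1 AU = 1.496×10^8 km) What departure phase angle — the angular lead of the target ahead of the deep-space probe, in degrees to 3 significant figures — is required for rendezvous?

φ = 96.1°

In km: r₁ = 0.386 × 1.496×10^8 = 5.77456×10^7 km; r₂ = 1.91 × 1.496×10^8 = 2.85736×10^8 km.
Semi-major axis of the transfer orbit: a_t = (5.77456×10^7 + 2.85736×10^8)/2 = 1.717408×10^8 km.
The half-period of the transfer ellipse is t = π√(a_t³/μ) = 1.941×10^7 s.
The target's mean motion on its circular orbit is ω₂ = √(μ/r₂³) = 7.542×10^-8 rad/s.
Angle swept by the target during transfer: ω₂·t = 1.464 rad = 83.88°.
Arrival is 180° from departure on the ellipse, so φ = 180° − 83.88° = 96.1°.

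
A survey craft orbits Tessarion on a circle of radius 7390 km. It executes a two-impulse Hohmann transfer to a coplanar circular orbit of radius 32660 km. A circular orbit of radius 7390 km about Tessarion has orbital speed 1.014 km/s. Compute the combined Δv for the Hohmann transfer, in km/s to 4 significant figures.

From the circular-orbit relation v² = μ/r at r = 7390 km: μ = v²r = (1.014)² × 7390 = 7598.37 km³/s².
The Hohmann ellipse has a_t = (r₁ + r₂)/2 = 20025 km.
At r₁ the circular-orbit speed is v₁ = √(μ/r₁) = 1.014 km/s.
On the transfer ellipse at r₁, v² = μ(2/r − 1/a) gives v_p = √[μ(2/r₁ − 1/a_t)] = 1.295 km/s.
First burn Δv₁ = |v_p − v₁| = 0.2810 km/s.
Circular speed at r₂: v₂ = √(μ/r₂) = 0.4823 km/s.
Transfer-orbit speed at r₂: v_a = √[μ(2/r₂ − 1/a_t)] = 0.2930 km/s.
Second burn Δv₂ = |v₂ − v_a| = 0.1893 km/s.
Δv = Δv₁ + Δv₂ = 0.2810 + 0.1893 = 0.4703 km/s.

Δv = 0.4703 km/s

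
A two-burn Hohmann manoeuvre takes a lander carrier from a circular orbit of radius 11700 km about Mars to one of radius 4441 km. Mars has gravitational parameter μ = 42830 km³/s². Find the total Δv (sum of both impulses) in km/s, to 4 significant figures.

Semi-major axis of the transfer orbit: a_t = (11700 + 4441)/2 = 8070.5 km.
At r₁ the circular-orbit speed is v₁ = √(μ/r₁) = 1.913 km/s.
Transfer-orbit speed at r₁ (vis-viva): v_a = √[μ(2/r₁ − 1/a_t)] = 1.419 km/s.
First burn Δv₁ = |v_a − v₁| = 0.4940 km/s.
Circular speed at r₂: v₂ = √(μ/r₂) = 3.1055 km/s.
Transfer-orbit speed at r₂: v_p = √[μ(2/r₂ − 1/a_t)] = 3.7392 km/s.
Second burn Δv₂ = |v₂ − v_p| = 0.6337 km/s.
Total Δv = Δv₁ + Δv₂ = 1.128 km/s.

Δv = 1.128 km/s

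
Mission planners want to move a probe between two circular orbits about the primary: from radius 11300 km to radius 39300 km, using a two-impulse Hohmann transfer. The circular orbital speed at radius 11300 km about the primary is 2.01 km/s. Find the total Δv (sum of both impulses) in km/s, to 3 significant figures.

Δv = 0.853 km/s

From the circular-orbit relation v² = μ/r at r = 11300 km: μ = v²r = (2.01)² × 11300 = 45653.1 km³/s².
Semi-major axis of the transfer orbit: a_t = (11300 + 39300)/2 = 25300 km.
Circular speed at r₁: v₁ = √(μ/r₁) = √(45653.1/11300) = 2.0100 km/s.
On the transfer ellipse at r₁, vis-viva equation gives v_p = √[μ(2/r₁ − 1/a_t)] = 2.5051 km/s.
First burn Δv₁ = |v_p − v₁| = 0.4951 km/s.
At r₂, v₂ = √(μ/r₂) = 1.0778 km/s.
Transfer-orbit speed at r₂: v_a = √[μ(2/r₂ − 1/a_t)] = 0.72031 km/s.
Second burn Δv₂ = |v₂ − v_a| = 0.3575 km/s.
Δv = Δv₁ + Δv₂ = 0.4951 + 0.3575 = 0.8526 km/s.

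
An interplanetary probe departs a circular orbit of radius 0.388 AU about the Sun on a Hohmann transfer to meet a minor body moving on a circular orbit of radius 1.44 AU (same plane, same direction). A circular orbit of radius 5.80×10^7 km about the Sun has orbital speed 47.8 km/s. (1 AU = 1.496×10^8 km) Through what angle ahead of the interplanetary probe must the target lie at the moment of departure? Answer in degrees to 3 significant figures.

From the circular-orbit relation v² = μ/r at r = 5.80×10^7 km: μ = v²r = (47.8)² × 5.80×10^7 = 1.32521×10^11 km³/s².
In km: r₁ = 0.388 × 1.496×10^8 = 5.80448×10^7 km; r₂ = 1.44 × 1.496×10^8 = 2.15424×10^8 km.
The Hohmann ellipse has a_t = (r₁ + r₂)/2 = 1.367344×10^8 km.
Transfer time t = π√(a_t³/μ) = 1.3798×10^7 s.
Target angular speed ω₂ = √(μ/r₂³) = 1.1513×10^-7 rad/s.
Angle swept by the target during transfer: ω₂·t = 1.5886 rad = 91.02°.
The interplanetary probe traverses 180° on the transfer ellipse, so the target must lead by 180° − 91.02° = 89.0°.

φ = 89.0°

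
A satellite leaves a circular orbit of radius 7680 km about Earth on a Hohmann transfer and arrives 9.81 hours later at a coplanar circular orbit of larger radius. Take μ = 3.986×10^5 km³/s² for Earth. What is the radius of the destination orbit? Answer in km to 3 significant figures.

Transfer time t = 9.81 hours = 35316 s, and t = π√(a_t³/μ).
So a_t = (μ t²/π²)^(1/3) = (3.986×10^5 × (35316)² / π²)^(1/3) = 36931 km.
Since a_t = (r₁ + r₂)/2, r₂ = 2a_t − r₁ = 2×36931 − 7680 = 66182 km.

r₂ = 66200 km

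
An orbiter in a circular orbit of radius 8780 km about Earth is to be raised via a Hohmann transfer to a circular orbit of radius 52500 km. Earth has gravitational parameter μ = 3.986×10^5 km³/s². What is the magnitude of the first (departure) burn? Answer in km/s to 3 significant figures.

Δv₁ = 2.08 km/s

Semi-major axis of the transfer orbit: a_t = (8780 + 52500)/2 = 30640 km.
On the circular orbit at r = 8780 km, v_c = √(μ/r) = 6.738 km/s.
Vis-viva on the transfer ellipse at r = 8780 km gives v_t = √[μ(2/r − 1/a_t)] = 8.820 km/s.
Δv₁ = |v_t − v_c| = |8.820 − 6.738| = 2.082 km/s.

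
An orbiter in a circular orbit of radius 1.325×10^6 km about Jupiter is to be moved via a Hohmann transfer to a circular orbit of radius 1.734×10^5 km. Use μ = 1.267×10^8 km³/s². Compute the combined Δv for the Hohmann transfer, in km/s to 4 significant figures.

Δv = 13.99 km/s

The Hohmann ellipse has a_t = (r₁ + r₂)/2 = 7.492×10^5 km.
At r₁ the circular-orbit speed is v₁ = √(μ/r₁) = 9.7787 km/s.
On the transfer ellipse at r₁, vis-viva equation gives v_a = √[μ(2/r₁ − 1/a_t)] = 4.7044 km/s.
First burn Δv₁ = |v_a − v₁| = 5.074 km/s.
At r₂, v₂ = √(μ/r₂) = 27.031 km/s.
Transfer-orbit speed at r₂: v_p = √[μ(2/r₂ − 1/a_t)] = 35.948 km/s.
Second burn Δv₂ = |v₂ − v_p| = 8.917 km/s.
Total Δv = Δv₁ + Δv₂ = 13.99 km/s.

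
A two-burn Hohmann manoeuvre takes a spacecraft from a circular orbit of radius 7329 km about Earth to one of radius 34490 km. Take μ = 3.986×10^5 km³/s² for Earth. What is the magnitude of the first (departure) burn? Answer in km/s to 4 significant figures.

Transfer-ellipse semi-major axis a_t = (r₁ + r₂)/2 = (7329 + 34490)/2 = 20909.5 km.
On the circular orbit at r = 7329 km, v_c = √(μ/r) = 7.375 km/s.
Transfer-orbit speed at the same r (vis-viva, a = a_t): v_t = √[μ(2/r − 1/a_t)] = 9.472 km/s.
Δv₁ = |v_t − v_c| = |9.472 − 7.375| = 2.097 km/s.

Δv₁ = 2.097 km/s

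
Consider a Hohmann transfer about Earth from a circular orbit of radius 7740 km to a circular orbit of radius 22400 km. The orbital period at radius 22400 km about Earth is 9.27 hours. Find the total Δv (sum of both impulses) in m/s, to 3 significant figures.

From Kepler's third law T² = 4π²r³/μ at r = 22400 km, T = 9.27 hours = 9.27 × 3600 s = 33372 s: μ = 4π²r³/T² = 3.98418×10^5 km³/s².
Semi-major axis of the transfer orbit: a_t = (7740 + 22400)/2 = 15070 km.
At r₁ the circular-orbit speed is v₁ = √(μ/r₁) = 7.17462 km/s.
On the transfer ellipse at r₁, vis-viva gives v_p = √[μ(2/r₁ − 1/a_t)] = 8.74715 km/s.
First burn Δv₁ = |v_p − v₁| = 1.57253 km/s.
Circular speed at r₂: v₂ = √(μ/r₂) = 4.21741 km/s.
Transfer-orbit speed at r₂: v_a = √[μ(2/r₂ − 1/a_t)] = 3.02245 km/s.
Second burn Δv₂ = |v₂ − v_a| = 1.19496 km/s.
Total Δv = Δv₁ + Δv₂ = 2.767 km/s.

Δv = 2770 m/s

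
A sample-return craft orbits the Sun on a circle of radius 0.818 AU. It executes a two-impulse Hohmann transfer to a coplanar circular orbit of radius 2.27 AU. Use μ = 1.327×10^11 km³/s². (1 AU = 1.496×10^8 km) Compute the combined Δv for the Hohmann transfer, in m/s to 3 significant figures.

Δv = 12400 m/s

In km: r₁ = 0.818 × 1.496×10^8 = 1.223728×10^8 km; r₂ = 2.27 × 1.496×10^8 = 3.39592×10^8 km.
Transfer-ellipse semi-major axis a_t = (r₁ + r₂)/2 = (1.223728×10^8 + 3.39592×10^8)/2 = 2.309824×10^8 km.
At r₁ the circular-orbit speed is v₁ = √(μ/r₁) = 32.930 km/s.
On the transfer ellipse at r₁, v² = μ(2/r − 1/a) gives v_p = √[μ(2/r₁ − 1/a_t)] = 39.928 km/s.
First burn Δv₁ = |v_p − v₁| = 6.998 km/s.
Circular speed at r₂: v₂ = √(μ/r₂) = 19.7677 km/s.
Transfer-orbit speed at r₂: v_a = √[μ(2/r₂ − 1/a_t)] = 14.3883 km/s.
Second burn Δv₂ = |v₂ − v_a| = 5.379 km/s.
Δv = Δv₁ + Δv₂ = 6.998 + 5.379 = 12.38 km/s.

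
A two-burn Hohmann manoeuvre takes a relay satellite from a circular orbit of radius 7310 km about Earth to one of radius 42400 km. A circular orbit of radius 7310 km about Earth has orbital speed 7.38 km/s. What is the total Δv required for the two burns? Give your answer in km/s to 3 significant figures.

From the circular-orbit relation v² = μ/r at r = 7310 km: μ = v²r = (7.38)² × 7310 = 3.98135×10^5 km³/s².
The Hohmann ellipse has a_t = (r₁ + r₂)/2 = 24855 km.
Circular speed at r₁: v₁ = √(μ/r₁) = √(3.98135×10^5/7310) = 7.380 km/s.
Transfer-orbit speed at r₁ (v² = μ(2/r − 1/a)): v_p = √[μ(2/r₁ − 1/a_t)] = 9.639 km/s.
First burn Δv₁ = |v_p − v₁| = 2.259 km/s.
At r₂, v₂ = √(μ/r₂) = 3.064 km/s.
Transfer-orbit speed at r₂: v_a = √[μ(2/r₂ − 1/a_t)] = 1.662 km/s.
Second burn Δv₂ = |v₂ − v_a| = 1.402 km/s.
Total Δv = Δv₁ + Δv₂ = 3.661 km/s.

Δv = 3.66 km/s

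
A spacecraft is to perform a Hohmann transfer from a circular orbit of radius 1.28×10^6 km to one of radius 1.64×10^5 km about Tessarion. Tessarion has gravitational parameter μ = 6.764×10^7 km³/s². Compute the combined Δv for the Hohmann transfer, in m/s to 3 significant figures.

Δv = 10500 m/s

The Hohmann ellipse has a_t = (r₁ + r₂)/2 = 7.220×10^5 km.
At r₁ the circular-orbit speed is v₁ = √(μ/r₁) = 7.2694 km/s.
Transfer-orbit speed at r₁ (v² = μ(2/r − 1/a)): v_a = √[μ(2/r₁ − 1/a_t)] = 3.4646 km/s.
First burn Δv₁ = |v_a − v₁| = 3.805 km/s.
At r₂, v₂ = √(μ/r₂) = 20.309 km/s.
Transfer-orbit speed at r₂: v_p = √[μ(2/r₂ − 1/a_t)] = 27.041 km/s.
Second burn Δv₂ = |v₂ − v_p| = 6.732 km/s.
Total Δv = Δv₁ + Δv₂ = 10.54 km/s.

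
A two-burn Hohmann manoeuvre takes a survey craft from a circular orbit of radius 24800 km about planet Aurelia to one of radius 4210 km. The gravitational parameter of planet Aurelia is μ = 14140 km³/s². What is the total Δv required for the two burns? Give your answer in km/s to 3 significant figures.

Δv = 0.912 km/s

The Hohmann ellipse has a_t = (r₁ + r₂)/2 = 14505 km.
Circular speed at r₁: v₁ = √(μ/r₁) = √(14140/24800) = 0.7551 km/s.
Transfer-orbit speed at r₁ (v² = μ(2/r − 1/a)): v_a = √[μ(2/r₁ − 1/a_t)] = 0.4068 km/s.
First burn Δv₁ = |v_a − v₁| = 0.3483 km/s.
Circular speed at r₂: v₂ = √(μ/r₂) = 1.8327 km/s.
Transfer-orbit speed at r₂: v_p = √[μ(2/r₂ − 1/a_t)] = 2.3964 km/s.
Second burn Δv₂ = |v₂ − v_p| = 0.5637 km/s.
Δv = Δv₁ + Δv₂ = 0.3483 + 0.5637 = 0.9120 km/s.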